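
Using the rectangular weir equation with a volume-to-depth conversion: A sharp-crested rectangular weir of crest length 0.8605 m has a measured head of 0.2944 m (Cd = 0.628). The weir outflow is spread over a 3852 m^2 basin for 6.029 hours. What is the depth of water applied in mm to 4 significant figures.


Approach: apply the rectangular weir equation with a volume-to-depth conversion, Q = (2/3)*Cd*L*sqrt(2g)*H^1.5; d = Q*t/A * 1000.
Step 1 — weir discharge:
  Q = (2/3)*0.628*0.8605*sqrt(2*9.81)*0.2944^1.5 = 0.254903 m^3/s
Step 2 — volume: V = 0.254903 * 6.029*3600 = 5532.52 m^3
Step 3 — depth: d = V/A * 1000 = 5532.52/3852 * 1000 = 1436 mm
Therefore the depth of water applied = 1436 mm.


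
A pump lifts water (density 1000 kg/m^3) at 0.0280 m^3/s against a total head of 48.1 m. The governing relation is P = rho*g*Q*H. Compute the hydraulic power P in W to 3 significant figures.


P = 1000 * 9.81 * 0.0280 * 48.1 = 13200 W
Therefore the hydraulic power P = 13200 W.


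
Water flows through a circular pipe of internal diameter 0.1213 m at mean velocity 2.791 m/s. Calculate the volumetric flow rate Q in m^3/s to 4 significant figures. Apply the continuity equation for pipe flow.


Approach: apply the continuity equation for pipe flow, Q = A * v with A = pi*(D/2)^2.
A = pi*(0.1213/2)^2 = 0.0115561 m^2
Q = 0.0115561 * 2.791 = 0.03225 m^3/s
Therefore the volumetric flow rate Q = 0.03225 m^3/s.


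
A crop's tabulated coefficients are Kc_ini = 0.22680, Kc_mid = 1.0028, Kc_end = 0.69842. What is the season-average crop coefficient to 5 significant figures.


Approach: apply a simple seasonal average, Kc_avg = (Kc_ini + Kc_mid + Kc_end)/3.
Kc_avg = (0.22680 + 1.0028 + 0.69842)/3 = 0.64267
Therefore the season-average crop coefficient = 0.64267.


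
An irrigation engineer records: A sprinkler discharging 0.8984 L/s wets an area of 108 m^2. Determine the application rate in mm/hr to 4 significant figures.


Approach: apply the application rate relation, rate = (Q/A)*3600.
rate = (0.8984 / 108) * 3600 = 29.95 mm/hr
Therefore the application rate = 29.95 mm/hr.


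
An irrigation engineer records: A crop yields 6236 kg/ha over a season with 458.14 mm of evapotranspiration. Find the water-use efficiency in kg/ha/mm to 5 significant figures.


Approach: apply the water-use efficiency ratio, WUE = yield/ET.
WUE = 6236 / 458.14 = 13.612 kg/ha/mm
Therefore the water-use efficiency = 13.612 kg/ha/mm.


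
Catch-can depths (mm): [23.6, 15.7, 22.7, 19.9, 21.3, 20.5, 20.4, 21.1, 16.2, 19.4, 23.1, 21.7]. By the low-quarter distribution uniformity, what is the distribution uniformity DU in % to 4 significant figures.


Approach: apply the low-quarter distribution uniformity, DU = (mean of lowest quarter of readings / overall mean)*100.
sorted lowest 3 of 12: [15.7, 16.2, 19.4] -> mean = 17.1000 mm
overall mean = 20.4667 mm
DU = (17.1000/20.4667)*100 = 83.55 %
Therefore the distribution uniformity DU = 83.55 %.


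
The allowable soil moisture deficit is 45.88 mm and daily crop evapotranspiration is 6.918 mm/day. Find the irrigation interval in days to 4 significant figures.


Approach: apply the irrigation interval relation, interval = SMD / ETc.
interval = 45.88 / 6.918 = 6.632 days
Therefore the irrigation interval = 6.632 days.


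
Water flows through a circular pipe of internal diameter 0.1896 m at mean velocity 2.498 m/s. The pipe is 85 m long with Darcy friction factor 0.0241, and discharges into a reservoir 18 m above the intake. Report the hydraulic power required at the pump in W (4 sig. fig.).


Approach: apply continuity + Darcy-Weisbach + hydraulic power, Q = A*v; hf = f*(L/D)*(v^2/(2g)); H = static + hf; P = rho*g*Q*H.
Step 1 — flow rate (continuity, Q = A*v):
  A = pi*(0.1896/2)^2 = 0.0282336 m^2
  Q = 0.0282336 * 2.498 = 0.0705276 m^3/s
Step 2 — friction head loss (Darcy-Weisbach):
  hf = 0.0241 * (85/0.1896) * (2.498^2 / (2*9.81))
  hf = 3.43624 m
Step 3 — total head: H = 18 + 3.43624 = 21.4362 m
Step 4 — hydraulic power (P = rho*g*Q*H):
  P = 1000 * 9.81 * 0.0705276 * 21.4362 = 14830 W
Therefore the hydraulic power required at the pump = 14830 W.


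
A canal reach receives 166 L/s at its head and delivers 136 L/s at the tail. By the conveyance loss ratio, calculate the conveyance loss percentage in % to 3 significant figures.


Approach: apply the conveyance loss ratio, loss% = ((Q_head - Q_tail)/Q_head)*100.
loss = ((166 - 136)/166)*100 = 18.1 %
Therefore the conveyance loss percentage = 18.1 %.


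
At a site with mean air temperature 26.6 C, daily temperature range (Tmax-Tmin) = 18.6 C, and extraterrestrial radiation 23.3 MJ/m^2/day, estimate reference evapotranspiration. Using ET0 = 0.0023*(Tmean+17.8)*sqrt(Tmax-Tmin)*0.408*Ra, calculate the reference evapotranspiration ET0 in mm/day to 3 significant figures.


ET0 = 0.0023*(26.6+17.8)*sqrt(18.6)*0.408*23.3 = 4.19 mm/day
Therefore the reference evapotranspiration ET0 = 4.19 mm/day.


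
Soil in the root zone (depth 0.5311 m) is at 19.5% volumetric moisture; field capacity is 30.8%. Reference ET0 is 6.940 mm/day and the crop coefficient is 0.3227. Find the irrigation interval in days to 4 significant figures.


Approach: apply soil-water budget scheduling, SMD = (FC-theta)/100*depth*1000; ETc = ET0*Kc; interval = SMD/ETc.
Step 1 — soil moisture deficit:
  SMD = (30.8 - 19.5)/100 * 0.5311 * 1000 = 60.0143 mm
Step 2 — daily crop ET (ETc = ET0*Kc):
  ETc = 6.940 * 0.3227 = 2.23954 mm/day
Step 3 — irrigation interval (SMD/ETc):
  interval = 60.0143 / 2.23954 = 26.80 days
Therefore the irrigation interval = 26.80 days.


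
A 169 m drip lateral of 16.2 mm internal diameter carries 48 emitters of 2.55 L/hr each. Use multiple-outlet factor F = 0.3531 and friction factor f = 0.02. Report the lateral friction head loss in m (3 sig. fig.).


Approach: apply Darcy-Weisbach with the multiple-outlet F-factor, Q = n*q/(3600*1000) m^3/s; v = Q/A; hf = F*f*(L/D)*(v^2/(2g)).
Q = 48*2.55/(3600*1000) = 3.4000e-05 m^3/s
A = pi*(16.2e-3/2)^2 = 2.0612e-04 m^2, so v = Q/A = 0.16495 m/s
hf = 0.3531*0.02*(169/0.0162)*(0.16495^2/(2*9.81)) = 0.102 m
Therefore the lateral friction head loss = 0.102 m.


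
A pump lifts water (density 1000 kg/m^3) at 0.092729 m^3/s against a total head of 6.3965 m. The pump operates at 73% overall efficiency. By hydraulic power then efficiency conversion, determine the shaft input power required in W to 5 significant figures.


Approach: apply hydraulic power then efficiency conversion, P = rho*g*Q*H; P_in = P/eta.
Step 1 — hydraulic power (P = rho*g*Q*H):
  P = 1000 * 9.81 * 0.092729 * 6.3965 = 5818.714 W
Step 2 — input power: P_in = P/eta = 5818.714 / 0.73 = 7970.8 W
Therefore the shaft input power required = 7970.8 W.


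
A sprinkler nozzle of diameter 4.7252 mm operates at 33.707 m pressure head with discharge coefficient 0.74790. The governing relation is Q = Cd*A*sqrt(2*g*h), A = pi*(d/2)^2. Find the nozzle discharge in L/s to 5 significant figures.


A = pi*(4.7252e-3/2)^2 = 1.753599e-05 m^2
Q = 0.74790 * 1.753599e-05 * sqrt(2*9.81*33.707) * 1000 = 0.33727 L/s
Therefore the nozzle discharge = 0.33727 L/s.


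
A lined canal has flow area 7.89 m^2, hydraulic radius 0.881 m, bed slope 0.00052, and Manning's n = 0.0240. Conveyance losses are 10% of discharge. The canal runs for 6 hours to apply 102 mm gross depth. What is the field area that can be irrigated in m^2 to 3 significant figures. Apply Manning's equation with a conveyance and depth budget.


Approach: apply Manning's equation with a conveyance and depth budget, Q = (1/n)*A*R^(2/3)*S^(1/2); Q_field = Q*(1-loss); Area = Q_field*t/(d/1000).
Step 1 — canal discharge (Manning's equation):
  Q = (1/0.0240) * 7.89 * 0.881^(2/3) * 0.00052^(1/2) = 6.8895 m^3/s
Step 2 — delivered flow: Q_field = 6.8895*(1 - 10/100) = 6.2005 m^3/s
Step 3 — volume delivered: V = 6.2005 * 6*3600 = 133930 m^3
Step 4 — area served: A = V / (depth/1000) = 133930 / 0.102 = 1310000 m^2
Therefore the field area that can be irrigated = 1310000 m^2.


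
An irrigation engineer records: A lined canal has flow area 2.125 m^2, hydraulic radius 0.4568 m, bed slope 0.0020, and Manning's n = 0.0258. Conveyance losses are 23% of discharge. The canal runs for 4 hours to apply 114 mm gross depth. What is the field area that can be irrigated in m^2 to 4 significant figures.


Approach: apply Manning's equation with a conveyance and depth budget, Q = (1/n)*A*R^(2/3)*S^(1/2); Q_field = Q*(1-loss); Area = Q_field*t/(d/1000).
Step 1 — canal discharge (Manning's equation):
  Q = (1/0.0258) * 2.125 * 0.4568^(2/3) * 0.0020^(1/2) = 2.18477 m^3/s
Step 2 — delivered flow: Q_field = 2.18477*(1 - 23/100) = 1.68227 m^3/s
Step 3 — volume delivered: V = 1.68227 * 4*3600 = 24224.7 m^3
Step 4 — area served: A = V / (depth/1000) = 24224.7 / 0.114 = 212500 m^2
Therefore the field area that can be irrigated = 212500 m^2.


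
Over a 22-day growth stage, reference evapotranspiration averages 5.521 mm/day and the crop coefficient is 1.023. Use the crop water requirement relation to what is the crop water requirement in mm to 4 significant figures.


Approach: apply the crop water requirement relation, CWR = ET0 * Kc * days.
CWR = 5.521 * 1.023 * 22 = 124.3 mm
Therefore the crop water requirement = 124.3 mm.


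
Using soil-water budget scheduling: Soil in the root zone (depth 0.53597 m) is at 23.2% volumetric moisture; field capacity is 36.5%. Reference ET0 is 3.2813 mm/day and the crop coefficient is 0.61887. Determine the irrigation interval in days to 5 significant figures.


Approach: apply soil-water budget scheduling, SMD = (FC-theta)/100*depth*1000; ETc = ET0*Kc; interval = SMD/ETc.
Step 1 — soil moisture deficit:
  SMD = (36.5 - 23.2)/100 * 0.53597 * 1000 = 71.28401 mm
Step 2 — daily crop ET (ETc = ET0*Kc):
  ETc = 3.2813 * 0.61887 = 2.030698 mm/day
Step 3 — irrigation interval (SMD/ETc):
  interval = 71.28401 / 2.030698 = 35.103 days
Therefore the irrigation interval = 35.103 days.


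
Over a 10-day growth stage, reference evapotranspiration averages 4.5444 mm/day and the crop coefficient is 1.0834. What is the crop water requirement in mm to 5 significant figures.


Approach: apply the crop water requirement relation, CWR = ET0 * Kc * days.
CWR = 4.5444 * 1.0834 * 10 = 49.234 mm
Therefore the crop water requirement = 49.234 mm.


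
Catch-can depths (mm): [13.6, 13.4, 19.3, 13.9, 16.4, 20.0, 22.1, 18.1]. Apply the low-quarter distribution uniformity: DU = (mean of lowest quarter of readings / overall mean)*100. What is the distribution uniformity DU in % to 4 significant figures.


sorted lowest 2 of 8: [13.4, 13.6] -> mean = 13.5000 mm
overall mean = 17.1000 mm
DU = (13.5000/17.1000)*100 = 78.95 %
Therefore the distribution uniformity DU = 78.95 %.


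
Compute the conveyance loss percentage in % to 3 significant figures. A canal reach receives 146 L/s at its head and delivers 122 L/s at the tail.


Approach: apply the conveyance loss ratio, loss% = ((Q_head - Q_tail)/Q_head)*100.
loss = ((146 - 122)/146)*100 = 16.4 %
Therefore the conveyance loss percentage = 16.4 %.


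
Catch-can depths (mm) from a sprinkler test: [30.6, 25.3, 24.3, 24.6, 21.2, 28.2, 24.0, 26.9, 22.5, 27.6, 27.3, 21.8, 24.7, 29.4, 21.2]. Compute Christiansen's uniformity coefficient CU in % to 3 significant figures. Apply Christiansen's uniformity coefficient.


Approach: apply Christiansen's uniformity coefficient, CU = (1 - mean_abs_deviation/mean)*100.
mean = 25.307 mm
mean |d_i - mean| = 2.4213 mm
CU = (1 - 2.4213/25.307)*100 = 90.4 %
Therefore Christiansen's uniformity coefficient CU = 90.4 %.


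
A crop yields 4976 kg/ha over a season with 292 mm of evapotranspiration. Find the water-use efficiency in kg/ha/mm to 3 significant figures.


Approach: apply the water-use efficiency ratio, WUE = yield/ET.
WUE = 4976 / 292 = 17.0 kg/ha/mm
Therefore the water-use efficiency = 17.0 kg/ha/mm.


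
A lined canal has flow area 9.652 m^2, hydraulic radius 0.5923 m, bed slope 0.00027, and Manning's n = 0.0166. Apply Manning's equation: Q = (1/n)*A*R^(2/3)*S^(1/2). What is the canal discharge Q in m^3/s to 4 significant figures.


Q = (1/0.0166) * 9.652 * 0.5923^(2/3) * 0.00027^(1/2) = 6.738 m^3/s
Therefore the canal discharge Q = 6.738 m^3/s.


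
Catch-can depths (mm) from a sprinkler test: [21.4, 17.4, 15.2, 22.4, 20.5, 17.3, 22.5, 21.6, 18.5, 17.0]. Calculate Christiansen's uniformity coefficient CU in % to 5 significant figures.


Approach: apply Christiansen's uniformity coefficient, CU = (1 - mean_abs_deviation/mean)*100.
mean = 19.38000 mm
mean |d_i - mean| = 2.300000 mm
CU = (1 - 2.300000/19.38000)*100 = 88.132 %
Therefore Christiansen's uniformity coefficient CU = 88.132 %.


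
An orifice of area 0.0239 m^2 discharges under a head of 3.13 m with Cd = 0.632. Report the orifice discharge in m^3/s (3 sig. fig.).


Approach: apply the orifice equation, Q = Cd*A*sqrt(2*g*h).
Q = 0.632 * 0.0239 * sqrt(2*9.81*3.13) = 0.118 m^3/s
Therefore the orifice discharge = 0.118 m^3/s.


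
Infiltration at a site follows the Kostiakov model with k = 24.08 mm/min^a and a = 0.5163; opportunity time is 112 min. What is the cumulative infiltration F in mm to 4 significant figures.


Approach: apply the Kostiakov infiltration equation, F = k*t^a.
F = 24.08 * 112^0.5163 = 275.2 mm
Therefore the cumulative infiltration F = 275.2 mm.


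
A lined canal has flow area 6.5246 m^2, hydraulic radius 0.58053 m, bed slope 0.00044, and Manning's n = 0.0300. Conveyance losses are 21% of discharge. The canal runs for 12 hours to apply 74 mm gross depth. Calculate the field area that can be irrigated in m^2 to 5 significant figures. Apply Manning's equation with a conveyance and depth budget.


Approach: apply Manning's equation with a conveyance and depth budget, Q = (1/n)*A*R^(2/3)*S^(1/2); Q_field = Q*(1-loss); Area = Q_field*t/(d/1000).
Step 1 — canal discharge (Manning's equation):
  Q = (1/0.0300) * 6.5246 * 0.58053^(2/3) * 0.00044^(1/2) = 3.174744 m^3/s
Step 2 — delivered flow: Q_field = 3.174744*(1 - 21/100) = 2.508048 m^3/s
Step 3 — volume delivered: V = 2.508048 * 12*3600 = 108347.7 m^3
Step 4 — area served: A = V / (depth/1000) = 108347.7 / 0.074 = 1464200 m^2
Therefore the field area that can be irrigated = 1464200 m^2.


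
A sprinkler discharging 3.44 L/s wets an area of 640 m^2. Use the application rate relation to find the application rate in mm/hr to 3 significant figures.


Approach: apply the application rate relation, rate = (Q/A)*3600.
rate = (3.44 / 640) * 3600 = 19.3 mm/hr
Therefore the application rate = 19.3 mm/hr.


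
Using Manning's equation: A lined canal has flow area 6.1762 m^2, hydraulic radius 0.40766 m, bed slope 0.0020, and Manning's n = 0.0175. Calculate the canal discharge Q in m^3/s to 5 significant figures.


Approach: apply Manning's equation, Q = (1/n)*A*R^(2/3)*S^(1/2).
Q = (1/0.0175) * 6.1762 * 0.40766^(2/3) * 0.0020^(1/2) = 8.6775 m^3/s
Therefore the canal discharge Q = 8.6775 m^3/s.


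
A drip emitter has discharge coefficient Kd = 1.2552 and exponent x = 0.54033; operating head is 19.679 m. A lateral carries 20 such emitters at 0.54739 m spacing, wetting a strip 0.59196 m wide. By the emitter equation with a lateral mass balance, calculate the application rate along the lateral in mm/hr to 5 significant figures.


Approach: apply the emitter equation with a lateral mass balance, q = Kd*h^x; Q = n*q; rate = Q/(n*spacing*width).
Step 1 — single emitter flow (q = Kd*h^x):
  q = 1.2552 * 19.679^0.54033 = 6.279161 L/hr
Step 2 — total lateral flow: Q = 20 * 6.279161 = 125.5832 L/hr
Step 3 — wetted area: A = 20 * 0.54739 * 0.59196 = 6.480660 m^2
Step 4 — application rate: Q/A = 125.5832/6.480660 = 19.378 mm/hr
Therefore the application rate along the lateral = 19.378 mm/hr.


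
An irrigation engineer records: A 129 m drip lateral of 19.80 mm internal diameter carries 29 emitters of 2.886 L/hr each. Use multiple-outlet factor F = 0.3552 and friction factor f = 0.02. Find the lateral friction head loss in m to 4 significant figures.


Approach: apply Darcy-Weisbach with the multiple-outlet F-factor, Q = n*q/(3600*1000) m^3/s; v = Q/A; hf = F*f*(L/D)*(v^2/(2g)).
Q = 29*2.886/(3600*1000) = 2.32483e-05 m^3/s
A = pi*(19.80e-3/2)^2 = 3.07907e-04 m^2, so v = Q/A = 0.0755043 m/s
hf = 0.3552*0.02*(129/0.01980)*(0.0755043^2/(2*9.81)) = 0.01345 m
Therefore the lateral friction head loss = 0.01345 m.


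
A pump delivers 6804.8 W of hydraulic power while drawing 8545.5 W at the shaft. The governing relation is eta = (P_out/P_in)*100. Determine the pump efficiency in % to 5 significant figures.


eta = (6804.8 / 8545.5) * 100 = 79.630 %
Therefore the pump efficiency = 79.630 %.


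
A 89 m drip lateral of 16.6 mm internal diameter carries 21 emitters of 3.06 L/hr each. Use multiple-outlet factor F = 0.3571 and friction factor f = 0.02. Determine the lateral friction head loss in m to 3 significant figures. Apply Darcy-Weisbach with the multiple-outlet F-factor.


Approach: apply Darcy-Weisbach with the multiple-outlet F-factor, Q = n*q/(3600*1000) m^3/s; v = Q/A; hf = F*f*(L/D)*(v^2/(2g)).
Q = 21*3.06/(3600*1000) = 1.7850e-05 m^3/s
A = pi*(16.6e-3/2)^2 = 2.1642e-04 m^2, so v = Q/A = 0.082477 m/s
hf = 0.3571*0.02*(89/0.0166)*(0.082477^2/(2*9.81)) = 0.0133 m
Therefore the lateral friction head loss = 0.0133 m.


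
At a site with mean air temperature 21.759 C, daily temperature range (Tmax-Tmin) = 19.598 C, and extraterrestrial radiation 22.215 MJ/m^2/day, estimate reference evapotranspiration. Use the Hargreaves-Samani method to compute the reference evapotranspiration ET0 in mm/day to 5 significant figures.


Approach: apply the Hargreaves-Samani method, ET0 = 0.0023*(Tmean+17.8)*sqrt(Tmax-Tmin)*0.408*Ra.
ET0 = 0.0023*(21.759+17.8)*sqrt(19.598)*0.408*22.215 = 3.6508 mm/day
Therefore the reference evapotranspiration ET0 = 3.6508 mm/day.


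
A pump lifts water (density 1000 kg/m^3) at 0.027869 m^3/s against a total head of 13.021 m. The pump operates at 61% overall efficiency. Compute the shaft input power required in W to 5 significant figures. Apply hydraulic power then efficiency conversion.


Approach: apply hydraulic power then efficiency conversion, P = rho*g*Q*H; P_in = P/eta.
Step 1 — hydraulic power (P = rho*g*Q*H):
  P = 1000 * 9.81 * 0.027869 * 13.021 = 3559.875 W
Step 2 — input power: P_in = P/eta = 3559.875 / 0.61 = 5835.9 W
Therefore the shaft input power required = 5835.9 W.


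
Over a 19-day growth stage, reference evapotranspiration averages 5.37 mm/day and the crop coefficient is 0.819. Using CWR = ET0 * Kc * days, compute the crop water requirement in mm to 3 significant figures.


CWR = 5.37 * 0.819 * 19 = 83.6 mm
Therefore the crop water requirement = 83.6 mm.


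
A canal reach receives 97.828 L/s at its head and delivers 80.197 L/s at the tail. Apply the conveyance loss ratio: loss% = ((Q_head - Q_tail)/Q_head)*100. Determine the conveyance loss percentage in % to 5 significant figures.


loss = ((97.828 - 80.197)/97.828)*100 = 18.022 %
Therefore the conveyance loss percentage = 18.022 %.


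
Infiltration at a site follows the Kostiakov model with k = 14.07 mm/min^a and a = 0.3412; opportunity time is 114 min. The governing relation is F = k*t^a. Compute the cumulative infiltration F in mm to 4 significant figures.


F = 14.07 * 114^0.3412 = 70.81 mm
Therefore the cumulative infiltration F = 70.81 mm.


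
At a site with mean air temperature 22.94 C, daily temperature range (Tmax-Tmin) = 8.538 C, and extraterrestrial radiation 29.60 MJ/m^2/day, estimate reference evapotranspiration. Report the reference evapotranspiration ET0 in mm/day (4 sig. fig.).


Approach: apply the Hargreaves-Samani method, ET0 = 0.0023*(Tmean+17.8)*sqrt(Tmax-Tmin)*0.408*Ra.
ET0 = 0.0023*(22.94+17.8)*sqrt(8.538)*0.408*29.60 = 3.307 mm/day
Therefore the reference evapotranspiration ET0 = 3.307 mm/day.


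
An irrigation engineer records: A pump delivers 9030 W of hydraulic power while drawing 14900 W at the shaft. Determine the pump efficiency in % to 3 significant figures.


Approach: apply the efficiency ratio, eta = (P_out/P_in)*100.
eta = (9030 / 14900) * 100 = 60.6 %
Therefore the pump efficiency = 60.6 %.


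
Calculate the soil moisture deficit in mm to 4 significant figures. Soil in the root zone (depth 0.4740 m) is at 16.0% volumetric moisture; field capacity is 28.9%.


Approach: apply the soil moisture deficit relation, SMD = (FC - theta)/100 * depth * 1000.
SMD = (28.9 - 16.0)/100 * 0.4740 * 1000 = 61.15 mm
Therefore the soil moisture deficit = 61.15 mm.


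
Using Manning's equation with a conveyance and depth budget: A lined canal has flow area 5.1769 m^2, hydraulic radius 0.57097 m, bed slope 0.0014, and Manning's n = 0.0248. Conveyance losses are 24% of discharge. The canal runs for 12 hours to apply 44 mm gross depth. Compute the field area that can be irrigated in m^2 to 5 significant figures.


Approach: apply Manning's equation with a conveyance and depth budget, Q = (1/n)*A*R^(2/3)*S^(1/2); Q_field = Q*(1-loss); Area = Q_field*t/(d/1000).
Step 1 — canal discharge (Manning's equation):
  Q = (1/0.0248) * 5.1769 * 0.57097^(2/3) * 0.0014^(1/2) = 5.375567 m^3/s
Step 2 — delivered flow: Q_field = 5.375567*(1 - 24/100) = 4.085431 m^3/s
Step 3 — volume delivered: V = 4.085431 * 12*3600 = 176490.6 m^3
Step 4 — area served: A = V / (depth/1000) = 176490.6 / 0.044 = 4011200 m^2
Therefore the field area that can be irrigated = 4011200 m^2.


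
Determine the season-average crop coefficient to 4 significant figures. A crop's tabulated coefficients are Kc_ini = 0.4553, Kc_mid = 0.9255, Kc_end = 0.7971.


Approach: apply a simple seasonal average, Kc_avg = (Kc_ini + Kc_mid + Kc_end)/3.
Kc_avg = (0.4553 + 0.9255 + 0.7971)/3 = 0.7260
Therefore the season-average crop coefficient = 0.7260.


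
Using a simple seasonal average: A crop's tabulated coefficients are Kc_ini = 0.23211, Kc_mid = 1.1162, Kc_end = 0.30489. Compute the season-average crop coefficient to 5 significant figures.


Approach: apply a simple seasonal average, Kc_avg = (Kc_ini + Kc_mid + Kc_end)/3.
Kc_avg = (0.23211 + 1.1162 + 0.30489)/3 = 0.55107
Therefore the season-average crop coefficient = 0.55107.


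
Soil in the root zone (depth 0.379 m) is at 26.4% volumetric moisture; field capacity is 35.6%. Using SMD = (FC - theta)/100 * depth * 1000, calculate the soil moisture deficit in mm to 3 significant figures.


SMD = (35.6 - 26.4)/100 * 0.379 * 1000 = 34.9 mm
Therefore the soil moisture deficit = 34.9 mm.


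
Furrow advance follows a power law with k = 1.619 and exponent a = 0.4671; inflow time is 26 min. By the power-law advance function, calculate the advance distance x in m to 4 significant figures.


Approach: apply the power-law advance function, x = k*t^a.
x = 1.619 * 26^0.4671 = 7.416 m
Therefore the advance distance x = 7.416 m.


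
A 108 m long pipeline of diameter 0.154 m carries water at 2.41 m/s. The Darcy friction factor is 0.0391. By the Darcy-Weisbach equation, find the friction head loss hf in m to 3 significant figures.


Approach: apply the Darcy-Weisbach equation, hf = f*(L/D)*(v^2/(2g)).
hf = 0.0391 * (108/0.154) * (2.41^2 / (2*9.81))
hf = 8.12 m
Therefore the friction head loss hf = 8.12 m.


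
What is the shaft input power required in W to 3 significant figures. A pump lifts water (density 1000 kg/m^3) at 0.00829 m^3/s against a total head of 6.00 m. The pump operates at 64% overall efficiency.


Approach: apply hydraulic power then efficiency conversion, P = rho*g*Q*H; P_in = P/eta.
Step 1 — hydraulic power (P = rho*g*Q*H):
  P = 1000 * 9.81 * 0.00829 * 6.00 = 487.95 W
Step 2 — input power: P_in = P/eta = 487.95 / 0.64 = 762 W
Therefore the shaft input power required = 762 W.


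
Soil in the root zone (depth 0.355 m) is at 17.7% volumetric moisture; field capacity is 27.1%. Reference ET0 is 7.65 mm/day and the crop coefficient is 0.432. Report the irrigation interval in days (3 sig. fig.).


Approach: apply soil-water budget scheduling, SMD = (FC-theta)/100*depth*1000; ETc = ET0*Kc; interval = SMD/ETc.
Step 1 — soil moisture deficit:
  SMD = (27.1 - 17.7)/100 * 0.355 * 1000 = 33.370 mm
Step 2 — daily crop ET (ETc = ET0*Kc):
  ETc = 7.65 * 0.432 = 3.3048 mm/day
Step 3 — irrigation interval (SMD/ETc):
  interval = 33.370 / 3.3048 = 10.1 days
Therefore the irrigation interval = 10.1 days.


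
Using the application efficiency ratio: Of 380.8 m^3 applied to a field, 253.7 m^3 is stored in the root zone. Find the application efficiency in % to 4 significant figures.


Approach: apply the application efficiency ratio, Ea = (stored/applied)*100.
Ea = (253.7/380.8)*100 = 66.62 %
Therefore the application efficiency = 66.62 %.


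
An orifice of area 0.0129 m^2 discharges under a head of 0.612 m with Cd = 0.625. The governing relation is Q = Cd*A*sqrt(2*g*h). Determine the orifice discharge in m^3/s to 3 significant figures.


Q = 0.625 * 0.0129 * sqrt(2*9.81*0.612) = 0.0279 m^3/s
Therefore the orifice discharge = 0.0279 m^3/s.


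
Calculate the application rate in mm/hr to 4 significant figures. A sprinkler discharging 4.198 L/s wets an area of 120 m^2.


Approach: apply the application rate relation, rate = (Q/A)*3600.
rate = (4.198 / 120) * 3600 = 125.9 mm/hr
Therefore the application rate = 125.9 mm/hr.


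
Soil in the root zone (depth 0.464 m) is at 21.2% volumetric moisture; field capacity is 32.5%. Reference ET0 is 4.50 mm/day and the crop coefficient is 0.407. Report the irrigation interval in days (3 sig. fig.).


Approach: apply soil-water budget scheduling, SMD = (FC-theta)/100*depth*1000; ETc = ET0*Kc; interval = SMD/ETc.
Step 1 — soil moisture deficit:
  SMD = (32.5 - 21.2)/100 * 0.464 * 1000 = 52.432 mm
Step 2 — daily crop ET (ETc = ET0*Kc):
  ETc = 4.50 * 0.407 = 1.8315 mm/day
Step 3 — irrigation interval (SMD/ETc):
  interval = 52.432 / 1.8315 = 28.6 days
Therefore the irrigation interval = 28.6 days.


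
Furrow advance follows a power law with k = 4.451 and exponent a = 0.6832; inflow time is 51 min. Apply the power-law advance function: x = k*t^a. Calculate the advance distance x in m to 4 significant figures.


x = 4.451 * 51^0.6832 = 65.32 m
Therefore the advance distance x = 65.32 m.


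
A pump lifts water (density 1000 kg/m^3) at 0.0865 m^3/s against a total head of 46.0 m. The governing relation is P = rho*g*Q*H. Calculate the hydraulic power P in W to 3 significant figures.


P = 1000 * 9.81 * 0.0865 * 46.0 = 39000 W
Therefore the hydraulic power P = 39000 W.


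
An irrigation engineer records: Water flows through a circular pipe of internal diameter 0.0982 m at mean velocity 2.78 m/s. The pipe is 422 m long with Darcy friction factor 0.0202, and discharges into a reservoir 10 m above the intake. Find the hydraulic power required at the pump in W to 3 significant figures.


Approach: apply continuity + Darcy-Weisbach + hydraulic power, Q = A*v; hf = f*(L/D)*(v^2/(2g)); H = static + hf; P = rho*g*Q*H.
Step 1 — flow rate (continuity, Q = A*v):
  A = pi*(0.0982/2)^2 = 0.0075738 m^2
  Q = 0.0075738 * 2.78 = 0.021055 m^3/s
Step 2 — friction head loss (Darcy-Weisbach):
  hf = 0.0202 * (422/0.0982) * (2.78^2 / (2*9.81))
  hf = 34.193 m
Step 3 — total head: H = 10 + 34.193 = 44.193 m
Step 4 — hydraulic power (P = rho*g*Q*H):
  P = 1000 * 9.81 * 0.021055 * 44.193 = 9130 W
Therefore the hydraulic power required at the pump = 9130 W.


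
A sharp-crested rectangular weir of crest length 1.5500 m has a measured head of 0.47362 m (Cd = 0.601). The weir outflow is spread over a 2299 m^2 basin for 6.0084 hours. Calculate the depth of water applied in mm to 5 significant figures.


Approach: apply the rectangular weir equation with a volume-to-depth conversion, Q = (2/3)*Cd*L*sqrt(2g)*H^1.5; d = Q*t/A * 1000.
Step 1 — weir discharge:
  Q = (2/3)*0.601*1.5500*sqrt(2*9.81)*0.47362^1.5 = 0.8966221 m^3/s
Step 2 — volume: V = 0.8966221 * 6.0084*3600 = 19394.15 m^3
Step 3 — depth: d = V/A * 1000 = 19394.15/2299 * 1000 = 8435.9 mm
Therefore the depth of water applied = 8435.9 mm.


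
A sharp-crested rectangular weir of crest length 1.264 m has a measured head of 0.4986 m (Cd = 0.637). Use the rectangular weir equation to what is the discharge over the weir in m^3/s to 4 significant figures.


Approach: apply the rectangular weir equation, Q = (2/3)*Cd*L*sqrt(2g)*H^1.5.
Q = (2/3)*0.637*1.264*sqrt(2*9.81)*0.4986^1.5 = 0.8371 m^3/s
Therefore the discharge over the weir = 0.8371 m^3/s.


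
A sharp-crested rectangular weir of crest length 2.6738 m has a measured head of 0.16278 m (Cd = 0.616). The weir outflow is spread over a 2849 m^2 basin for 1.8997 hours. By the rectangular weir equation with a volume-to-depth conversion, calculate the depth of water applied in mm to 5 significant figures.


Approach: apply the rectangular weir equation with a volume-to-depth conversion, Q = (2/3)*Cd*L*sqrt(2g)*H^1.5; d = Q*t/A * 1000.
Step 1 — weir discharge:
  Q = (2/3)*0.616*2.6738*sqrt(2*9.81)*0.16278^1.5 = 0.3194254 m^3/s
Step 2 — volume: V = 0.3194254 * 1.8997*3600 = 2184.525 m^3
Step 3 — depth: d = V/A * 1000 = 2184.525/2849 * 1000 = 766.77 mm
Therefore the depth of water applied = 766.77 mm.


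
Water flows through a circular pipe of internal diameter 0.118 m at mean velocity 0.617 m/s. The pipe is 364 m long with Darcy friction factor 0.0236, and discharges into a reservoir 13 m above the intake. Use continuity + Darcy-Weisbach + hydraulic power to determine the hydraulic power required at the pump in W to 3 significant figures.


Approach: apply continuity + Darcy-Weisbach + hydraulic power, Q = A*v; hf = f*(L/D)*(v^2/(2g)); H = static + hf; P = rho*g*Q*H.
Step 1 — flow rate (continuity, Q = A*v):
  A = pi*(0.118/2)^2 = 0.010936 m^2
  Q = 0.010936 * 0.617 = 0.0067474 m^3/s
Step 2 — friction head loss (Darcy-Weisbach):
  hf = 0.0236 * (364/0.118) * (0.617^2 / (2*9.81))
  hf = 1.4125 m
Step 3 — total head: H = 13 + 1.4125 = 14.413 m
Step 4 — hydraulic power (P = rho*g*Q*H):
  P = 1000 * 9.81 * 0.0067474 * 14.413 = 954 W
Therefore the hydraulic power required at the pump = 954 W.


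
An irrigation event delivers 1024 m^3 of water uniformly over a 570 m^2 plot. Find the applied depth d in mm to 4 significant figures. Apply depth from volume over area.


Approach: apply depth from volume over area, d = (V/A)*1000.
d = (1024 / 570) * 1000 = 1796 mm
Therefore the applied depth d = 1796 mm.


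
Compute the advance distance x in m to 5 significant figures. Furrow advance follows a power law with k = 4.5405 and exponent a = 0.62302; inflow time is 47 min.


Approach: apply the power-law advance function, x = k*t^a.
x = 4.5405 * 47^0.62302 = 49.987 m
Therefore the advance distance x = 49.987 m.


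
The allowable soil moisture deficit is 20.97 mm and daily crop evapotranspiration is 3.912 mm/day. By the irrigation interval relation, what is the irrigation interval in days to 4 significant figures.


Approach: apply the irrigation interval relation, interval = SMD / ETc.
interval = 20.97 / 3.912 = 5.360 days
Therefore the irrigation interval = 5.360 days.


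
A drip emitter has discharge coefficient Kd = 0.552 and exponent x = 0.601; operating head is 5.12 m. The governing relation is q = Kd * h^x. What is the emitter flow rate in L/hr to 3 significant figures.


q = 0.552 * 5.12^0.601 = 1.47 L/hr
Therefore the emitter flow rate = 1.47 L/hr.


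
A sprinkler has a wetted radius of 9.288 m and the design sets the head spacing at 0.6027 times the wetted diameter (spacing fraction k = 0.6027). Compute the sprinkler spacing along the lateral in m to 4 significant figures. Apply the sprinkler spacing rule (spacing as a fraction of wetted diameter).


Approach: apply the sprinkler spacing rule (spacing as a fraction of wetted diameter), S = k*(2*R).
S = 0.6027 * (2 * 9.288) = 11.20 m
Therefore the sprinkler spacing along the lateral = 11.20 m.


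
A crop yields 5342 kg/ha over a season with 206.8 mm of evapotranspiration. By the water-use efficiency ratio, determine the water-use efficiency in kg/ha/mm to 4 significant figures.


Approach: apply the water-use efficiency ratio, WUE = yield/ET.
WUE = 5342 / 206.8 = 25.83 kg/ha/mm
Therefore the water-use efficiency = 25.83 kg/ha/mm.


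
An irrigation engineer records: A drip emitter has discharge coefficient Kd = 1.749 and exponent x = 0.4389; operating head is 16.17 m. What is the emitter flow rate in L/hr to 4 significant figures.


Approach: apply the emitter characteristic equation, q = Kd * h^x.
q = 1.749 * 16.17^0.4389 = 5.933 L/hr
Therefore the emitter flow rate = 5.933 L/hr.


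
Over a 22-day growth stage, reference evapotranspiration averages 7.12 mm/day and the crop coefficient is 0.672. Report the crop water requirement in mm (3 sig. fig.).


Approach: apply the crop water requirement relation, CWR = ET0 * Kc * days.
CWR = 7.12 * 0.672 * 22 = 105 mm
Therefore the crop water requirement = 105 mm.


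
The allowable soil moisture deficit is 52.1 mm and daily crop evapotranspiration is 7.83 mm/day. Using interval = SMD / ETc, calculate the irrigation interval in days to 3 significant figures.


interval = 52.1 / 7.83 = 6.65 days
Therefore the irrigation interval = 6.65 days.


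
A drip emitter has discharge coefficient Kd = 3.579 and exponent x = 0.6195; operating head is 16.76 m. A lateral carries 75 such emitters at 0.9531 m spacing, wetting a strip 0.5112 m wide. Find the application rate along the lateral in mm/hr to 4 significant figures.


Approach: apply the emitter equation with a lateral mass balance, q = Kd*h^x; Q = n*q; rate = Q/(n*spacing*width).
Step 1 — single emitter flow (q = Kd*h^x):
  q = 3.579 * 16.76^0.6195 = 20.5210 L/hr
Step 2 — total lateral flow: Q = 75 * 20.5210 = 1539.08 L/hr
Step 3 — wetted area: A = 75 * 0.9531 * 0.5112 = 36.5419 m^2
Step 4 — application rate: Q/A = 1539.08/36.5419 = 42.12 mm/hr
Therefore the application rate along the lateral = 42.12 mm/hr.


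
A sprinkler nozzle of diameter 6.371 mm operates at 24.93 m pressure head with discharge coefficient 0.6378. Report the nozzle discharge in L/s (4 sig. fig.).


Approach: apply the orifice equation, Q = Cd*A*sqrt(2*g*h), A = pi*(d/2)^2.
A = pi*(6.371e-3/2)^2 = 3.18790e-05 m^2
Q = 0.6378 * 3.18790e-05 * sqrt(2*9.81*24.93) * 1000 = 0.4497 L/s
Therefore the nozzle discharge = 0.4497 L/s.


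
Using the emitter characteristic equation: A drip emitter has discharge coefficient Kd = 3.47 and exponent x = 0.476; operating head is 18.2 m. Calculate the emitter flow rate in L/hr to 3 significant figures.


Approach: apply the emitter characteristic equation, q = Kd * h^x.
q = 3.47 * 18.2^0.476 = 13.8 L/hr
Therefore the emitter flow rate = 13.8 L/hr.


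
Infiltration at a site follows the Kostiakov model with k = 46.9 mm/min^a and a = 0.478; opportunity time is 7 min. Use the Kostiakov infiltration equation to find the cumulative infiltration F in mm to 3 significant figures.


Approach: apply the Kostiakov infiltration equation, F = k*t^a.
F = 46.9 * 7^0.478 = 119 mm
Therefore the cumulative infiltration F = 119 mm.


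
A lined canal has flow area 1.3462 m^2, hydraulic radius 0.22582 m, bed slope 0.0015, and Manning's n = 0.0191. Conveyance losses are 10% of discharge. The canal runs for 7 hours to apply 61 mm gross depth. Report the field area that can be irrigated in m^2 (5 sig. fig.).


Approach: apply Manning's equation with a conveyance and depth budget, Q = (1/n)*A*R^(2/3)*S^(1/2); Q_field = Q*(1-loss); Area = Q_field*t/(d/1000).
Step 1 — canal discharge (Manning's equation):
  Q = (1/0.0191) * 1.3462 * 0.22582^(2/3) * 0.0015^(1/2) = 1.012271 m^3/s
Step 2 — delivered flow: Q_field = 1.012271*(1 - 10/100) = 0.9110439 m^3/s
Step 3 — volume delivered: V = 0.9110439 * 7*3600 = 22958.31 m^3
Step 4 — area served: A = V / (depth/1000) = 22958.31 / 0.061 = 376370 m^2
Therefore the field area that can be irrigated = 376370 m^2.


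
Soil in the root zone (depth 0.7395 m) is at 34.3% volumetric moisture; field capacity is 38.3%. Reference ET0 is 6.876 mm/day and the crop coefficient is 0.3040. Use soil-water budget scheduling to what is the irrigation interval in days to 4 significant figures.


Approach: apply soil-water budget scheduling, SMD = (FC-theta)/100*depth*1000; ETc = ET0*Kc; interval = SMD/ETc.
Step 1 — soil moisture deficit:
  SMD = (38.3 - 34.3)/100 * 0.7395 * 1000 = 29.5800 mm
Step 2 — daily crop ET (ETc = ET0*Kc):
  ETc = 6.876 * 0.3040 = 2.09030 mm/day
Step 3 — irrigation interval (SMD/ETc):
  interval = 29.5800 / 2.09030 = 14.15 days
Therefore the irrigation interval = 14.15 days.


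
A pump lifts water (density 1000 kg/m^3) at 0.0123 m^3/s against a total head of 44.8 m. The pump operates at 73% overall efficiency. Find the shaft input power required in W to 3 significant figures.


Approach: apply hydraulic power then efficiency conversion, P = rho*g*Q*H; P_in = P/eta.
Step 1 — hydraulic power (P = rho*g*Q*H):
  P = 1000 * 9.81 * 0.0123 * 44.8 = 5405.7 W
Step 2 — input power: P_in = P/eta = 5405.7 / 0.73 = 7410 W
Therefore the shaft input power required = 7410 W.


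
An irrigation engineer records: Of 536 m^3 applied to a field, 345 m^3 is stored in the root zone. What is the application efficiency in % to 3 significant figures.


Approach: apply the application efficiency ratio, Ea = (stored/applied)*100.
Ea = (345/536)*100 = 64.4 %
Therefore the application efficiency = 64.4 %.


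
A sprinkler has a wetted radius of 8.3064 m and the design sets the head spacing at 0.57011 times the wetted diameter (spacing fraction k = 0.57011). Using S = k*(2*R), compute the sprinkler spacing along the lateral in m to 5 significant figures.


S = 0.57011 * (2 * 8.3064) = 9.4711 m
Therefore the sprinkler spacing along the lateral = 9.4711 m.


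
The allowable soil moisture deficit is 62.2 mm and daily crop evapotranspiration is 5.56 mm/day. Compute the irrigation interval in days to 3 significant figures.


Approach: apply the irrigation interval relation, interval = SMD / ETc.
interval = 62.2 / 5.56 = 11.2 days
Therefore the irrigation interval = 11.2 days.


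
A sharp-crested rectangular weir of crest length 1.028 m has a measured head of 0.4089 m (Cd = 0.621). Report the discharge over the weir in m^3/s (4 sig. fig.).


Approach: apply the rectangular weir equation, Q = (2/3)*Cd*L*sqrt(2g)*H^1.5.
Q = (2/3)*0.621*1.028*sqrt(2*9.81)*0.4089^1.5 = 0.4929 m^3/s
Therefore the discharge over the weir = 0.4929 m^3/s.


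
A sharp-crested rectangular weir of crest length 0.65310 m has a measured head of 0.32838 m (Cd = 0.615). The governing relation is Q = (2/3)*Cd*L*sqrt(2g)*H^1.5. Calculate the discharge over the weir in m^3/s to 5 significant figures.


Q = (2/3)*0.615*0.65310*sqrt(2*9.81)*0.32838^1.5 = 0.22319 m^3/s
Therefore the discharge over the weir = 0.22319 m^3/s.


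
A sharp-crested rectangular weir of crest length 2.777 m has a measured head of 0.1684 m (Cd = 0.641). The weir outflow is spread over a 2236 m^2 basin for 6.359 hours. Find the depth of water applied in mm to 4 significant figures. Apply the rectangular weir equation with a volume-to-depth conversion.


Approach: apply the rectangular weir equation with a volume-to-depth conversion, Q = (2/3)*Cd*L*sqrt(2g)*H^1.5; d = Q*t/A * 1000.
Step 1 — weir discharge:
  Q = (2/3)*0.641*2.777*sqrt(2*9.81)*0.1684^1.5 = 0.363250 m^3/s
Step 2 — volume: V = 0.363250 * 6.359*3600 = 8315.66 m^3
Step 3 — depth: d = V/A * 1000 = 8315.66/2236 * 1000 = 3719 mm
Therefore the depth of water applied = 3719 mm.


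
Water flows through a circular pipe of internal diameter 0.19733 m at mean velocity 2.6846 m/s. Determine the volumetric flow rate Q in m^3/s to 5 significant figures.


Approach: apply the continuity equation for pipe flow, Q = A * v with A = pi*(D/2)^2.
A = pi*(0.19733/2)^2 = 0.03058272 m^2
Q = 0.03058272 * 2.6846 = 0.082102 m^3/s
Therefore the volumetric flow rate Q = 0.082102 m^3/s.
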